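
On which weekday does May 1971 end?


May 1971 has 31 days
Anchor: Jan 1, 1971. With p = 1971 - 1 = 1970: (p + p//4 - p//100 + p//400) mod 7 = (1970 + 492 - 19 + 4) mod 7 = 2447 mod 7 = 4 -> Friday (Mon=0 ... Sun=6)
Days before May (Jan-Apr): 120; May 1 index = (4 + 120) mod 7 = 5 -> Saturday
Last day offset: 31 - 1 = 30 days
Weekday index = (5 + 30) mod 7 = 0

Monday, May 31


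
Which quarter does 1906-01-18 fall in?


Month: January (month 1)
Q1: Jan-Mar, Q2: Apr-Jun, Q3: Jul-Sep, Q4: Oct-Dec

Q1


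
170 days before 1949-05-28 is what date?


Start: 1949-05-28, subtract 170 days
Back 28 days from May 28 reaches April 30, 1949 -> 142 left
April 1949 has 30 days -> back to March 31, 1949 -> 112 left
March 1949 has 31 days -> back to February 28, 1949 -> 81 left
February 1949 has 28 days -> back to January 31, 1949 -> 53 left
January 1949 has 31 days -> back to December 31, 1948 -> 22 left
December 1948: 31 - 22 = 9 -> lands on December 9

Result: 1948-12-09


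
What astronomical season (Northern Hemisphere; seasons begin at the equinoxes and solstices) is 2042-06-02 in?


Date: June 2
Astronomical Spring (approx.; exact equinox/solstice day varies by year): March 20 to June 20
June 2 falls within the Spring window

Spring


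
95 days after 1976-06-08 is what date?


Start: 1976-06-08, add 95 days
June 1976 has 30 days: 30 - 8 = 22 days to June 30 -> 73 left
July 1976 has 31 days -> 42 left
August 1976 has 31 days -> 11 left
September 1976: 11 <= 30 -> lands on September 11

Result: 1976-09-11


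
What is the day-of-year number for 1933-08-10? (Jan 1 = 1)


Date: August 10, 1933
Days in months 1 through 7: 212
Plus 10 days in August

Day of year: 222


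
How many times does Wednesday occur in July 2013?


July 2013 has 31 days
Anchor: Jan 1, 2013. With p = 2013 - 1 = 2012: (p + p//4 - p//100 + p//400) mod 7 = (2012 + 503 - 20 + 5) mod 7 = 2500 mod 7 = 1 -> Tuesday (Mon=0 ... Sun=6)
Days before July (Jan-Jun): 181; July 1 index = (1 + 181) mod 7 = 0 -> Monday
First Wednesday is July 3
Wednesdays: 3, 10, 17, 24, 31

5 Wednesdays


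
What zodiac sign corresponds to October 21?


Date: October 21
Conventional tropical zodiac dates: Libra from September 23 onward; Scorpio starts October 23
October 21 falls within the Libra range

Libra


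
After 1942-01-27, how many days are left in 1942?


Day of year: 27 of 365
Remaining = 365 - 27

338 days


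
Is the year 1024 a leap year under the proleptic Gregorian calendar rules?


Gregorian leap year rule: divisible by 4, but not by 100, unless also by 400.
1024 is divisible by 4 but not 100 -> leap year

Yes


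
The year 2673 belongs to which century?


Century = (year - 1) // 100 + 1
= (2673 - 1) // 100 + 1
= 2672 // 100 + 1
= 26 + 1

27th century


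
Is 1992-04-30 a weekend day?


Anchor: Jan 1, 1992. With p = 1992 - 1 = 1991: (p + p//4 - p//100 + p//400) mod 7 = (1991 + 497 - 19 + 4) mod 7 = 2473 mod 7 = 2 -> Wednesday (Mon=0 ... Sun=6)
Day of year: 121; offset = 120
Weekday index = (2 + 120) mod 7 = 3 -> Thursday
Weekend days: Saturday, Sunday

No


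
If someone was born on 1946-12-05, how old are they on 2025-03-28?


Birth: 1946-12-05
Reference: 2025-03-28
Year difference: 2025 - 1946 = 79
Birthday not yet reached in 2025, subtract 1

78 years old


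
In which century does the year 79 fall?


Century = (year - 1) // 100 + 1
= (79 - 1) // 100 + 1
= 78 // 100 + 1
= 0 + 1

1st century


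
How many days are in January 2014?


January 2014

31 days


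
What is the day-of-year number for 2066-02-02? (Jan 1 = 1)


Date: February 2, 2066
Days in months 1 through 1: 31
Plus 2 days in February

Day of year: 33


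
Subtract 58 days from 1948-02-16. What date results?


Start: 1948-02-16, subtract 58 days
Back 16 days from February 16 reaches January 31, 1948 -> 42 left
January 1948 has 31 days -> back to December 31, 1947 -> 11 left
December 1947: 31 - 11 = 20 -> lands on December 20

Result: 1947-12-20


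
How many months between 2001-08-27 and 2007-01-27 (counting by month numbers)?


From August 2001 to January 2007
6 years * 12 = 72 months, minus 7 months = 65

65 months


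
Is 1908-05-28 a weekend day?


Anchor: Jan 1, 1908. With p = 1908 - 1 = 1907: (p + p//4 - p//100 + p//400) mod 7 = (1907 + 476 - 19 + 4) mod 7 = 2368 mod 7 = 2 -> Wednesday (Mon=0 ... Sun=6)
Day of year: 149; offset = 148
Weekday index = (2 + 148) mod 7 = 3 -> Thursday
Weekend days: Saturday, Sunday

No


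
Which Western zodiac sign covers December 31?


Date: December 31
Conventional tropical zodiac dates: Capricorn from December 22 onward; Aquarius starts January 20
December 31 falls within the Capricorn range

Capricorn


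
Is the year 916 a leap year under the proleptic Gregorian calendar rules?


Gregorian leap year rule: divisible by 4, but not by 100, unless also by 400.
916 is divisible by 4 but not 100 -> leap year

Yes


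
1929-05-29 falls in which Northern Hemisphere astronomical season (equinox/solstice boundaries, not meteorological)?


Date: May 29
Astronomical Spring (approx.; exact equinox/solstice day varies by year): March 20 to June 20
May 29 falls within the Spring window

Spring


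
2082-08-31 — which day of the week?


Date: August 31, 2082
Anchor: Jan 1, 2082. With p = 2082 - 1 = 2081: (p + p//4 - p//100 + p//400) mod 7 = (2081 + 520 - 20 + 5) mod 7 = 2586 mod 7 = 3 -> Thursday (Mon=0 ... Sun=6)
Days before August (Jan-Jul): 212; offset = 212 + 31 - 1 = 242
Weekday index = (3 + 242) mod 7 = 0

Day of the week: Monday


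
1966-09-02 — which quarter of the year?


Month: September (month 9)
Q1: Jan-Mar, Q2: Apr-Jun, Q3: Jul-Sep, Q4: Oct-Dec

Q3


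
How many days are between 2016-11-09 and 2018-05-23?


From 2016-11-09 to 2018-05-23
2016-11-09: days before November = 31 + 29 + 31 + 30 + 31 + 30 + 31 + 31 + 30 + 31 = 305 (2016 is a leap year); day of year = 305 + 9 = 314
2018-05-23: days before May = 31 + 28 + 31 + 30 = 120 (2018 is not a leap year); day of year = 120 + 23 = 143
Rest of 2016: 366 - 314 = 52
Full years 2017 (365): 365
Total = 52 + 365 + 143 = 560

560 days


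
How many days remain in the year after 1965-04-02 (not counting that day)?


Day of year: 92 of 365
Remaining = 365 - 92

273 days


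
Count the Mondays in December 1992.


December 1992 has 31 days
Anchor: Jan 1, 1992. With p = 1992 - 1 = 1991: (p + p//4 - p//100 + p//400) mod 7 = (1991 + 497 - 19 + 4) mod 7 = 2473 mod 7 = 2 -> Wednesday (Mon=0 ... Sun=6)
Days before December (Jan-Nov): 335; December 1 index = (2 + 335) mod 7 = 1 -> Tuesday
First Monday is December 7
Mondays: 7, 14, 21, 28

4 Mondays


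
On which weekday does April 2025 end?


April 2025 has 30 days
Anchor: Jan 1, 2025. With p = 2025 - 1 = 2024: (p + p//4 - p//100 + p//400) mod 7 = (2024 + 506 - 20 + 5) mod 7 = 2515 mod 7 = 2 -> Wednesday (Mon=0 ... Sun=6)
Days before April (Jan-Mar): 90; April 1 index = (2 + 90) mod 7 = 1 -> Tuesday
Last day offset: 30 - 1 = 29 days
Weekday index = (1 + 29) mod 7 = 2

Wednesday, April 30


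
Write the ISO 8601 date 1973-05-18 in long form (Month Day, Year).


ISO 1973-05-18 parses as year=1973, month=05, day=18
Month 5 -> May

May 18, 1973


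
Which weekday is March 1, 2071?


Target: March 1, 2071
Anchor: Jan 1, 2071. With p = 2071 - 1 = 2070: (p + p//4 - p//100 + p//400) mod 7 = (2070 + 517 - 20 + 5) mod 7 = 2572 mod 7 = 3 -> Thursday (Mon=0 ... Sun=6)
Days before March (Jan-Feb): 59 days
Weekday index = (3 + 59) mod 7 = 6

Sunday


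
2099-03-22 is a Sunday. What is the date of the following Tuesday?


Current: Sunday
Target: Tuesday
Days ahead: 2

Next Tuesday: 2099-03-24


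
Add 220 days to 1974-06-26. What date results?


Start: 1974-06-26, add 220 days
June 1974 has 30 days: 30 - 26 = 4 days to June 30 -> 216 left
July 1974 has 31 days -> 185 left
August 1974 has 31 days -> 154 left
September 1974 has 30 days -> 124 left
October 1974 has 31 days -> 93 left
November 1974 has 30 days -> 63 left
December 1974 has 31 days -> 32 left
January 1975 has 31 days -> 1 left
February 1975: 1 <= 28 -> lands on February 1

Result: 1975-02-01


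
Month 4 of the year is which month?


Month 4 of 12

April


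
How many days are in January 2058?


January 2058

31 days


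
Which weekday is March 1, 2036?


Target: March 1, 2036
Anchor: Jan 1, 2036. With p = 2036 - 1 = 2035: (p + p//4 - p//100 + p//400) mod 7 = (2035 + 508 - 20 + 5) mod 7 = 2528 mod 7 = 1 -> Tuesday (Mon=0 ... Sun=6)
Days before March (Jan-Feb): 60 days
Weekday index = (1 + 60) mod 7 = 5

Saturday


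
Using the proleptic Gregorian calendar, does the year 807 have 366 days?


Gregorian leap year rule: divisible by 4, but not by 100, unless also by 400.
807 is not divisible by 4 -> not a leap year

No


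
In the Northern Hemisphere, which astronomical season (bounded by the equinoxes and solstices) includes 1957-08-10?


Date: August 10
Astronomical Summer (approx.; exact equinox/solstice day varies by year): June 21 to September 21
August 10 falls within the Summer window

Summer


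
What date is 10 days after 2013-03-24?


Start: 2013-03-24, add 10 days
March 2013 has 31 days: 31 - 24 = 7 days to March 31 -> 3 left
April 2013: 3 <= 30 -> lands on April 3

Result: 2013-04-03


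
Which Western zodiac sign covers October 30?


Date: October 30
Conventional tropical zodiac dates: Scorpio from October 23 onward; Sagittarius starts November 22
October 30 falls within the Scorpio range

Scorpio


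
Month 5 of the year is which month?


Month 5 of 12

May


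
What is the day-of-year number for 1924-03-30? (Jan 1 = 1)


Date: March 30, 1924
Days in months 1 through 2: 60
Plus 30 days in March

Day of year: 90


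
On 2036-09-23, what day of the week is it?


Date: September 23, 2036
Anchor: Jan 1, 2036. With p = 2036 - 1 = 2035: (p + p//4 - p//100 + p//400) mod 7 = (2035 + 508 - 20 + 5) mod 7 = 2528 mod 7 = 1 -> Tuesday (Mon=0 ... Sun=6)
Days before September (Jan-Aug): 244; offset = 244 + 23 - 1 = 266
Weekday index = (1 + 266) mod 7 = 1

Day of the week: Tuesday


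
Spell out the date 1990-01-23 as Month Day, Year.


ISO 1990-01-23 parses as year=1990, month=01, day=23
Month 1 -> January

January 23, 1990


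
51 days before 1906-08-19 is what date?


Start: 1906-08-19, subtract 51 days
Back 19 days from August 19 reaches July 31, 1906 -> 32 left
July 1906 has 31 days -> back to June 30, 1906 -> 1 left
June 1906: 30 - 1 = 29 -> lands on June 29

Result: 1906-06-29


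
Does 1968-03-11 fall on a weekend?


Anchor: Jan 1, 1968. With p = 1968 - 1 = 1967: (p + p//4 - p//100 + p//400) mod 7 = (1967 + 491 - 19 + 4) mod 7 = 2443 mod 7 = 0 -> Monday (Mon=0 ... Sun=6)
Day of year: 71; offset = 70
Weekday index = (0 + 70) mod 7 = 0 -> Monday
Weekend days: Saturday, Sunday

No


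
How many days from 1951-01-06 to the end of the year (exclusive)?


Day of year: 6 of 365
Remaining = 365 - 6

359 days


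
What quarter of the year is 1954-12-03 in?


Month: December (month 12)
Q1: Jan-Mar, Q2: Apr-Jun, Q3: Jul-Sep, Q4: Oct-Dec

Q4


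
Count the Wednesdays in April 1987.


April 1987 has 30 days
Anchor: Jan 1, 1987. With p = 1987 - 1 = 1986: (p + p//4 - p//100 + p//400) mod 7 = (1986 + 496 - 19 + 4) mod 7 = 2467 mod 7 = 3 -> Thursday (Mon=0 ... Sun=6)
Days before April (Jan-Mar): 90; April 1 index = (3 + 90) mod 7 = 2 -> Wednesday
First Wednesday is April 1
Wednesdays: 1, 8, 15, 22, 29

5 Wednesdays


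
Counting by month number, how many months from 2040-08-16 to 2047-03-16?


From August 2040 to March 2047
7 years * 12 = 84 months, minus 5 months = 79

79 months


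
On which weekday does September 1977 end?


September 1977 has 30 days
Anchor: Jan 1, 1977. With p = 1977 - 1 = 1976: (p + p//4 - p//100 + p//400) mod 7 = (1976 + 494 - 19 + 4) mod 7 = 2455 mod 7 = 5 -> Saturday (Mon=0 ... Sun=6)
Days before September (Jan-Aug): 243; September 1 index = (5 + 243) mod 7 = 3 -> Thursday
Last day offset: 30 - 1 = 29 days
Weekday index = (3 + 29) mod 7 = 4

Friday, September 30


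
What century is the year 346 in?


Century = (year - 1) // 100 + 1
= (346 - 1) // 100 + 1
= 345 // 100 + 1
= 3 + 1

4th century


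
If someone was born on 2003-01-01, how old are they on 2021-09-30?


Birth: 2003-01-01
Reference: 2021-09-30
Year difference: 2021 - 2003 = 18

18 years old


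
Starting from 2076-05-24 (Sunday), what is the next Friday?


Current: Sunday
Target: Friday
Days ahead: 5

Next Friday: 2076-05-29


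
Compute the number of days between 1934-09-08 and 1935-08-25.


From 1934-09-08 to 1935-08-25
1934-09-08: days before September = 31 + 28 + 31 + 30 + 31 + 30 + 31 + 31 = 243 (1934 is not a leap year); day of year = 243 + 8 = 251
1935-08-25: days before August = 31 + 28 + 31 + 30 + 31 + 30 + 31 = 212 (1935 is not a leap year); day of year = 212 + 25 = 237
Rest of 1934: 365 - 251 = 114
Total = 114 + 237 = 351

351 days


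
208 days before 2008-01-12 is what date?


Start: 2008-01-12, subtract 208 days
Back 12 days from January 12 reaches December 31, 2007 -> 196 left
December 2007 has 31 days -> back to November 30, 2007 -> 165 left
November 2007 has 30 days -> back to October 31, 2007 -> 135 left
October 2007 has 31 days -> back to September 30, 2007 -> 104 left
September 2007 has 30 days -> back to August 31, 2007 -> 74 left
August 2007 has 31 days -> back to July 31, 2007 -> 43 left
July 2007 has 31 days -> back to June 30, 2007 -> 12 left
June 2007: 30 - 12 = 18 -> lands on June 18

Result: 2007-06-18


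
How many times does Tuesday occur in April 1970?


April 1970 has 30 days
Anchor: Jan 1, 1970. With p = 1970 - 1 = 1969: (p + p//4 - p//100 + p//400) mod 7 = (1969 + 492 - 19 + 4) mod 7 = 2446 mod 7 = 3 -> Thursday (Mon=0 ... Sun=6)
Days before April (Jan-Mar): 90; April 1 index = (3 + 90) mod 7 = 2 -> Wednesday
First Tuesday is April 7
Tuesdays: 7, 14, 21, 28

4 Tuesdays


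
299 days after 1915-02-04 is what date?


Start: 1915-02-04, add 299 days
February 1915 has 28 days: 28 - 4 = 24 days to February 28 -> 275 left
March 1915 has 31 days -> 244 left
April 1915 has 30 days -> 214 left
May 1915 has 31 days -> 183 left
June 1915 has 30 days -> 153 left
July 1915 has 31 days -> 122 left
August 1915 has 31 days -> 91 left
September 1915 has 30 days -> 61 left
October 1915 has 31 days -> 30 left
November 1915: 30 <= 30 -> lands on November 30

Result: 1915-11-30


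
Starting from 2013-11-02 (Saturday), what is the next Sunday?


Current: Saturday
Target: Sunday
Days ahead: 1

Next Sunday: 2013-11-03


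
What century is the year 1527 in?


Century = (year - 1) // 100 + 1
= (1527 - 1) // 100 + 1
= 1526 // 100 + 1
= 15 + 1

16th century


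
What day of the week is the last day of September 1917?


September 1917 has 30 days
Anchor: Jan 1, 1917. With p = 1917 - 1 = 1916: (p + p//4 - p//100 + p//400) mod 7 = (1916 + 479 - 19 + 4) mod 7 = 2380 mod 7 = 0 -> Monday (Mon=0 ... Sun=6)
Days before September (Jan-Aug): 243; September 1 index = (0 + 243) mod 7 = 5 -> Saturday
Last day offset: 30 - 1 = 29 days
Weekday index = (5 + 29) mod 7 = 6

Sunday, September 30


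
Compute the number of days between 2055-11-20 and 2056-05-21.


From 2055-11-20 to 2056-05-21
2055-11-20: days before November = 31 + 28 + 31 + 30 + 31 + 30 + 31 + 31 + 30 + 31 = 304 (2055 is not a leap year); day of year = 304 + 20 = 324
2056-05-21: days before May = 31 + 29 + 31 + 30 = 121 (2056 is a leap year); day of year = 121 + 21 = 142
Rest of 2055: 365 - 324 = 41
Total = 41 + 142 = 183

183 days


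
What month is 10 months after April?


April is month 4
4 + 10 = 14; wrap: 14 - 12 = 2

February


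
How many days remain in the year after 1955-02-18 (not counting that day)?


Day of year: 49 of 365
Remaining = 365 - 49

316 days


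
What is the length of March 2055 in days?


March 2055

31 days


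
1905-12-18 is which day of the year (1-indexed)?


Date: December 18, 1905
Days in months 1 through 11: 334
Plus 18 days in December

Day of year: 352


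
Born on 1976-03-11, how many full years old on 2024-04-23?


Birth: 1976-03-11
Reference: 2024-04-23
Year difference: 2024 - 1976 = 48

48 years old


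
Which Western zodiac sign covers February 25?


Date: February 25
Conventional tropical zodiac dates: Pisces from February 19 onward; Aries starts March 21
February 25 falls within the Pisces range

Pisces


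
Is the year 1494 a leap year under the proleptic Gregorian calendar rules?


Gregorian leap year rule: divisible by 4, but not by 100, unless also by 400.
1494 is not divisible by 4 -> not a leap year

No


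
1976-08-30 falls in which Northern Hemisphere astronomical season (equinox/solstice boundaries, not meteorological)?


Date: August 30
Astronomical Summer (approx.; exact equinox/solstice day varies by year): June 21 to September 21
August 30 falls within the Summer window

Summer


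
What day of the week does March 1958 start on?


Target: March 1, 1958
Anchor: Jan 1, 1958. With p = 1958 - 1 = 1957: (p + p//4 - p//100 + p//400) mod 7 = (1957 + 489 - 19 + 4) mod 7 = 2431 mod 7 = 2 -> Wednesday (Mon=0 ... Sun=6)
Days before March (Jan-Feb): 59 days
Weekday index = (2 + 59) mod 7 = 5

Saturday


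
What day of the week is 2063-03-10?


Date: March 10, 2063
Anchor: Jan 1, 2063. With p = 2063 - 1 = 2062: (p + p//4 - p//100 + p//400) mod 7 = (2062 + 515 - 20 + 5) mod 7 = 2562 mod 7 = 0 -> Monday (Mon=0 ... Sun=6)
Days before March (Jan-Feb): 59; offset = 59 + 10 - 1 = 68
Weekday index = (0 + 68) mod 7 = 5

Day of the week: Saturday


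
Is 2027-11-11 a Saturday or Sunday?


Anchor: Jan 1, 2027. With p = 2027 - 1 = 2026: (p + p//4 - p//100 + p//400) mod 7 = (2026 + 506 - 20 + 5) mod 7 = 2517 mod 7 = 4 -> Friday (Mon=0 ... Sun=6)
Day of year: 315; offset = 314
Weekday index = (4 + 314) mod 7 = 3 -> Thursday
Weekend days: Saturday, Sunday

No


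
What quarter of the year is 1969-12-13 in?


Month: December (month 12)
Q1: Jan-Mar, Q2: Apr-Jun, Q3: Jul-Sep, Q4: Oct-Dec

Q4


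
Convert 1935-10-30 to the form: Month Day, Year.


ISO 1935-10-30 parses as year=1935, month=10, day=30
Month 10 -> October

October 30, 1935


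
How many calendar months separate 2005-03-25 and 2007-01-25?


From March 2005 to January 2007
2 years * 12 = 24 months, minus 2 months = 22

22 months


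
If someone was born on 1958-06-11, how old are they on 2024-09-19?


Birth: 1958-06-11
Reference: 2024-09-19
Year difference: 2024 - 1958 = 66

66 years old


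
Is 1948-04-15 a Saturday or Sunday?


Anchor: Jan 1, 1948. With p = 1948 - 1 = 1947: (p + p//4 - p//100 + p//400) mod 7 = (1947 + 486 - 19 + 4) mod 7 = 2418 mod 7 = 3 -> Thursday (Mon=0 ... Sun=6)
Day of year: 106; offset = 105
Weekday index = (3 + 105) mod 7 = 3 -> Thursday
Weekend days: Saturday, Sunday

No


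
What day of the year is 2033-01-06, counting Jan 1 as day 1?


Date: January 6, 2033
No months before January
Plus 6 days in January

Day of year: 6


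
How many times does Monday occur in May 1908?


May 1908 has 31 days
Anchor: Jan 1, 1908. With p = 1908 - 1 = 1907: (p + p//4 - p//100 + p//400) mod 7 = (1907 + 476 - 19 + 4) mod 7 = 2368 mod 7 = 2 -> Wednesday (Mon=0 ... Sun=6)
Days before May (Jan-Apr): 121; May 1 index = (2 + 121) mod 7 = 4 -> Friday
First Monday is May 4
Mondays: 4, 11, 18, 25

4 Mondays


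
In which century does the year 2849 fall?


Century = (year - 1) // 100 + 1
= (2849 - 1) // 100 + 1
= 2848 // 100 + 1
= 28 + 1

29th century


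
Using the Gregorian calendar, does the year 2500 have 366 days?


Gregorian leap year rule: divisible by 4, but not by 100, unless also by 400.
2500 is divisible by 100 but not 400 -> not a leap year

No


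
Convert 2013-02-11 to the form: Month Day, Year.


ISO 2013-02-11 parses as year=2013, month=02, day=11
Month 2 -> February

February 11, 2013


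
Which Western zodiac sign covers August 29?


Date: August 29
Conventional tropical zodiac dates: Virgo from August 23 onward; Libra starts September 23
August 29 falls within the Virgo range

Virgo


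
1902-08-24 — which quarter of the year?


Month: August (month 8)
Q1: Jan-Mar, Q2: Apr-Jun, Q3: Jul-Sep, Q4: Oct-Dec

Q3


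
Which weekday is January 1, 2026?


Target: January 1, 2026
Anchor: Jan 1, 2026. With p = 2026 - 1 = 2025: (p + p//4 - p//100 + p//400) mod 7 = (2025 + 506 - 20 + 5) mod 7 = 2516 mod 7 = 3 -> Thursday (Mon=0 ... Sun=6)
Offset from anchor: 0 days
Weekday index = (3 + 0) mod 7 = 3

Thursday


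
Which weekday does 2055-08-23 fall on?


Date: August 23, 2055
Anchor: Jan 1, 2055. With p = 2055 - 1 = 2054: (p + p//4 - p//100 + p//400) mod 7 = (2054 + 513 - 20 + 5) mod 7 = 2552 mod 7 = 4 -> Friday (Mon=0 ... Sun=6)
Days before August (Jan-Jul): 212; offset = 212 + 23 - 1 = 234
Weekday index = (4 + 234) mod 7 = 0

Day of the week: Monday


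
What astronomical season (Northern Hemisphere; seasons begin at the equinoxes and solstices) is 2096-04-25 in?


Date: April 25
Astronomical Spring (approx.; exact equinox/solstice day varies by year): March 20 to June 20
April 25 falls within the Spring window

Spring


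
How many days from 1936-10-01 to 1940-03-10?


From 1936-10-01 to 1940-03-10
1936-10-01: days before October = 31 + 29 + 31 + 30 + 31 + 30 + 31 + 31 + 30 = 274 (1936 is a leap year); day of year = 274 + 1 = 275
1940-03-10: days before March = 31 + 29 = 60 (1940 is a leap year); day of year = 60 + 10 = 70
Rest of 1936: 366 - 275 = 91
Full years 1937 (365), 1938 (365), 1939 (365): 1095
Total = 91 + 1095 + 70 = 1256

1256 days


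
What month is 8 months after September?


September is month 9
9 + 8 = 17; wrap: 17 - 12 = 5

May


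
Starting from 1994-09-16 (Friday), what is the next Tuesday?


Current: Friday
Target: Tuesday
Days ahead: 4

Next Tuesday: 1994-09-20


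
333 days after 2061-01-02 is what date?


Start: 2061-01-02, add 333 days
January 2061 has 31 days: 31 - 2 = 29 days to January 31 -> 304 left
February 2061 has 28 days -> 276 left
March 2061 has 31 days -> 245 left
April 2061 has 30 days -> 215 left
May 2061 has 31 days -> 184 left
June 2061 has 30 days -> 154 left
July 2061 has 31 days -> 123 left
August 2061 has 31 days -> 92 left
September 2061 has 30 days -> 62 left
October 2061 has 31 days -> 31 left
November 2061 has 30 days -> 1 left
December 2061: 1 <= 31 -> lands on December 1

Result: 2061-12-01


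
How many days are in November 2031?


November 2031

30 days


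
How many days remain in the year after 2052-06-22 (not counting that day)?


Day of year: 174 of 366
Remaining = 366 - 174

192 days


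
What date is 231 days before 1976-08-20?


Start: 1976-08-20, subtract 231 days
Back 20 days from August 20 reaches July 31, 1976 -> 211 left
July 1976 has 31 days -> back to June 30, 1976 -> 180 left
June 1976 has 30 days -> back to May 31, 1976 -> 150 left
May 1976 has 31 days -> back to April 30, 1976 -> 119 left
April 1976 has 30 days -> back to March 31, 1976 -> 89 left
March 1976 has 31 days -> back to February 29, 1976 -> 58 left
February 1976 has 29 days -> back to January 31, 1976 -> 29 left
January 1976: 31 - 29 = 2 -> lands on January 2

Result: 1976-01-02


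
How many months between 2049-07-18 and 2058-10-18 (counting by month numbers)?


From July 2049 to October 2058
9 years * 12 = 108 months, plus 3 months = 111

111 months


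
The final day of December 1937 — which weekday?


December 1937 has 31 days
Anchor: Jan 1, 1937. With p = 1937 - 1 = 1936: (p + p//4 - p//100 + p//400) mod 7 = (1936 + 484 - 19 + 4) mod 7 = 2405 mod 7 = 4 -> Friday (Mon=0 ... Sun=6)
Days before December (Jan-Nov): 334; December 1 index = (4 + 334) mod 7 = 2 -> Wednesday
Last day offset: 31 - 1 = 30 days
Weekday index = (2 + 30) mod 7 = 4

Friday, December 31


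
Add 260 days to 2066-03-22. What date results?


Start: 2066-03-22, add 260 days
March 2066 has 31 days: 31 - 22 = 9 days to March 31 -> 251 left
April 2066 has 30 days -> 221 left
May 2066 has 31 days -> 190 left
June 2066 has 30 days -> 160 left
July 2066 has 31 days -> 129 left
August 2066 has 31 days -> 98 left
September 2066 has 30 days -> 68 left
October 2066 has 31 days -> 37 left
November 2066 has 30 days -> 7 left
December 2066: 7 <= 31 -> lands on December 7

Result: 2066-12-07


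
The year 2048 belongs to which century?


Century = (year - 1) // 100 + 1
= (2048 - 1) // 100 + 1
= 2047 // 100 + 1
= 20 + 1

21st century


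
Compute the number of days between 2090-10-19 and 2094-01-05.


From 2090-10-19 to 2094-01-05
2090-10-19: days before October = 31 + 28 + 31 + 30 + 31 + 30 + 31 + 31 + 30 = 273 (2090 is not a leap year); day of year = 273 + 19 = 292
2094-01-05: day of year = 5
Rest of 2090: 365 - 292 = 73
Full years 2091 (365), 2092 (366), 2093 (365): 1096
Total = 73 + 1096 + 5 = 1174

1174 days


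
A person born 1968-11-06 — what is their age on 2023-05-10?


Birth: 1968-11-06
Reference: 2023-05-10
Year difference: 2023 - 1968 = 55
Birthday not yet reached in 2023, subtract 1

54 years old


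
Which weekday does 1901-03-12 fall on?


Date: March 12, 1901
Anchor: Jan 1, 1901. With p = 1901 - 1 = 1900: (p + p//4 - p//100 + p//400) mod 7 = (1900 + 475 - 19 + 4) mod 7 = 2360 mod 7 = 1 -> Tuesday (Mon=0 ... Sun=6)
Days before March (Jan-Feb): 59; offset = 59 + 12 - 1 = 70
Weekday index = (1 + 70) mod 7 = 1

Day of the week: Tuesday


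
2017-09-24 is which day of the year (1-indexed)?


Date: September 24, 2017
Days in months 1 through 8: 243
Plus 24 days in September

Day of year: 267


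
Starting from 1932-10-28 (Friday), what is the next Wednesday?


Current: Friday
Target: Wednesday
Days ahead: 5

Next Wednesday: 1932-11-02


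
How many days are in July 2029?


July 2029

31 days


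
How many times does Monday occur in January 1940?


January 1940 has 31 days
Anchor: Jan 1, 1940. With p = 1940 - 1 = 1939: (p + p//4 - p//100 + p//400) mod 7 = (1939 + 484 - 19 + 4) mod 7 = 2408 mod 7 = 0 -> Monday (Mon=0 ... Sun=6)
January 1 is the anchor itself -> Monday
First Monday is January 1
Mondays: 1, 8, 15, 22, 29

5 Mondays


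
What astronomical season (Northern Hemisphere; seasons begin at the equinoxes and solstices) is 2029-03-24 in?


Date: March 24
Astronomical Spring (approx.; exact equinox/solstice day varies by year): March 20 to June 20
March 24 falls within the Spring window

Spring


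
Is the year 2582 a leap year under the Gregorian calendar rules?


Gregorian leap year rule: divisible by 4, but not by 100, unless also by 400.
2582 is not divisible by 4 -> not a leap year

No


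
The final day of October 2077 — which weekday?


October 2077 has 31 days
Anchor: Jan 1, 2077. With p = 2077 - 1 = 2076: (p + p//4 - p//100 + p//400) mod 7 = (2076 + 519 - 20 + 5) mod 7 = 2580 mod 7 = 4 -> Friday (Mon=0 ... Sun=6)
Days before October (Jan-Sep): 273; October 1 index = (4 + 273) mod 7 = 4 -> Friday
Last day offset: 31 - 1 = 30 days
Weekday index = (4 + 30) mod 7 = 6

Sunday, October 31


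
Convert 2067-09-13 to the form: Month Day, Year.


ISO 2067-09-13 parses as year=2067, month=09, day=13
Month 9 -> September

September 13, 2067


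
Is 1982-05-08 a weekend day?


Anchor: Jan 1, 1982. With p = 1982 - 1 = 1981: (p + p//4 - p//100 + p//400) mod 7 = (1981 + 495 - 19 + 4) mod 7 = 2461 mod 7 = 4 -> Friday (Mon=0 ... Sun=6)
Day of year: 128; offset = 127
Weekday index = (4 + 127) mod 7 = 5 -> Saturday
Weekend days: Saturday, Sunday

Yes


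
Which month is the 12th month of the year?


Month 12 of 12

December


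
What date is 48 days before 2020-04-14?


Start: 2020-04-14, subtract 48 days
Back 14 days from April 14 reaches March 31, 2020 -> 34 left
March 2020 has 31 days -> back to February 29, 2020 -> 3 left
February 2020: 29 - 3 = 26 -> lands on February 26

Result: 2020-02-26


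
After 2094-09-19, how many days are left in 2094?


Day of year: 262 of 365
Remaining = 365 - 262

103 days


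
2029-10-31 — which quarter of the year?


Month: October (month 10)
Q1: Jan-Mar, Q2: Apr-Jun, Q3: Jul-Sep, Q4: Oct-Dec

Q4


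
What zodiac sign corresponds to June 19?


Date: June 19
Conventional tropical zodiac dates: Gemini from May 21 onward; Cancer starts June 21
June 19 falls within the Gemini range

Gemini


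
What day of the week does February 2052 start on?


Target: February 1, 2052
Anchor: Jan 1, 2052. With p = 2052 - 1 = 2051: (p + p//4 - p//100 + p//400) mod 7 = (2051 + 512 - 20 + 5) mod 7 = 2548 mod 7 = 0 -> Monday (Mon=0 ... Sun=6)
Days before February (Jan): 31 days
Weekday index = (0 + 31) mod 7 = 3

Thursday


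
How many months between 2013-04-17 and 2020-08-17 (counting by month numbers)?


From April 2013 to August 2020
7 years * 12 = 84 months, plus 4 months = 88

88 months


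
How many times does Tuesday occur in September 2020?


September 2020 has 30 days
Anchor: Jan 1, 2020. With p = 2020 - 1 = 2019: (p + p//4 - p//100 + p//400) mod 7 = (2019 + 504 - 20 + 5) mod 7 = 2508 mod 7 = 2 -> Wednesday (Mon=0 ... Sun=6)
Days before September (Jan-Aug): 244; September 1 index = (2 + 244) mod 7 = 1 -> Tuesday
First Tuesday is September 1
Tuesdays: 1, 8, 15, 22, 29

5 Tuesdays


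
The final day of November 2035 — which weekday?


November 2035 has 30 days
Anchor: Jan 1, 2035. With p = 2035 - 1 = 2034: (p + p//4 - p//100 + p//400) mod 7 = (2034 + 508 - 20 + 5) mod 7 = 2527 mod 7 = 0 -> Monday (Mon=0 ... Sun=6)
Days before November (Jan-Oct): 304; November 1 index = (0 + 304) mod 7 = 3 -> Thursday
Last day offset: 30 - 1 = 29 days
Weekday index = (3 + 29) mod 7 = 4

Friday, November 30


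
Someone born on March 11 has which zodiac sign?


Date: March 11
Conventional tropical zodiac dates: Pisces from February 19 onward; Aries starts March 21
March 11 falls within the Pisces range

Pisces


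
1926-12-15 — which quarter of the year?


Month: December (month 12)
Q1: Jan-Mar, Q2: Apr-Jun, Q3: Jul-Sep, Q4: Oct-Dec

Q4


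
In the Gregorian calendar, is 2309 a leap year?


Gregorian leap year rule: divisible by 4, but not by 100, unless also by 400.
2309 is not divisible by 4 -> not a leap year

No


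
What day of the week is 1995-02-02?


Date: February 2, 1995
Anchor: Jan 1, 1995. With p = 1995 - 1 = 1994: (p + p//4 - p//100 + p//400) mod 7 = (1994 + 498 - 19 + 4) mod 7 = 2477 mod 7 = 6 -> Sunday (Mon=0 ... Sun=6)
Days before February (Jan): 31; offset = 31 + 2 - 1 = 32
Weekday index = (6 + 32) mod 7 = 3

Day of the week: Thursday


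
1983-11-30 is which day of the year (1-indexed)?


Date: November 30, 1983
Days in months 1 through 10: 304
Plus 30 days in November

Day of year: 334


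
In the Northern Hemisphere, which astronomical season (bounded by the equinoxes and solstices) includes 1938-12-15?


Date: December 15
Astronomical Autumn (approx.; exact equinox/solstice day varies by year): September 22 to December 20
December 15 falls within the Autumn window

Autumn


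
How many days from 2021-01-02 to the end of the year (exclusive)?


Day of year: 2 of 365
Remaining = 365 - 2

363 days


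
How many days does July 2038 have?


July 2038

31 days


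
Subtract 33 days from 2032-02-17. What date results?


Start: 2032-02-17, subtract 33 days
Back 17 days from February 17 reaches January 31, 2032 -> 16 left
January 2032: 31 - 16 = 15 -> lands on January 15

Result: 2032-01-15


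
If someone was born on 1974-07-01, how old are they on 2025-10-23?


Birth: 1974-07-01
Reference: 2025-10-23
Year difference: 2025 - 1974 = 51

51 years old


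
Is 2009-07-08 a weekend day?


Anchor: Jan 1, 2009. With p = 2009 - 1 = 2008: (p + p//4 - p//100 + p//400) mod 7 = (2008 + 502 - 20 + 5) mod 7 = 2495 mod 7 = 3 -> Thursday (Mon=0 ... Sun=6)
Day of year: 189; offset = 188
Weekday index = (3 + 188) mod 7 = 2 -> Wednesday
Weekend days: Saturday, Sunday

No


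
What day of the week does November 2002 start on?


Target: November 1, 2002
Anchor: Jan 1, 2002. With p = 2002 - 1 = 2001: (p + p//4 - p//100 + p//400) mod 7 = (2001 + 500 - 20 + 5) mod 7 = 2486 mod 7 = 1 -> Tuesday (Mon=0 ... Sun=6)
Days before November (Jan-Oct): 304 days
Weekday index = (1 + 304) mod 7 = 4

Friday


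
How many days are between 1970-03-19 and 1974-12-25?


From 1970-03-19 to 1974-12-25
1970-03-19: days before March = 31 + 28 = 59 (1970 is not a leap year); day of year = 59 + 19 = 78
1974-12-25: days before December = 31 + 28 + 31 + 30 + 31 + 30 + 31 + 31 + 30 + 31 + 30 = 334 (1974 is not a leap year); day of year = 334 + 25 = 359
Rest of 1970: 365 - 78 = 287
Full years 1971 (365), 1972 (366), 1973 (365): 1096
Total = 287 + 1096 + 359 = 1742

1742 days


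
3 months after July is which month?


July is month 7
7 + 3 = 10

October


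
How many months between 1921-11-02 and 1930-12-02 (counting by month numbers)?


From November 1921 to December 1930
9 years * 12 = 108 months, plus 1 month = 109

109 months


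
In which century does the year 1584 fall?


Century = (year - 1) // 100 + 1
= (1584 - 1) // 100 + 1
= 1583 // 100 + 1
= 15 + 1

16th century


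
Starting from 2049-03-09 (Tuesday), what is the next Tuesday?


Current: Tuesday
Target: Tuesday
Days ahead: 7

Next Tuesday: 2049-03-16


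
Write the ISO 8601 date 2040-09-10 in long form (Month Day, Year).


ISO 2040-09-10 parses as year=2040, month=09, day=10
Month 9 -> September

September 10, 2040


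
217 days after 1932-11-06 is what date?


Start: 1932-11-06, add 217 days
November 1932 has 30 days: 30 - 6 = 24 days to November 30 -> 193 left
December 1932 has 31 days -> 162 left
January 1933 has 31 days -> 131 left
February 1933 has 28 days -> 103 left
March 1933 has 31 days -> 72 left
April 1933 has 30 days -> 42 left
May 1933 has 31 days -> 11 left
June 1933: 11 <= 30 -> lands on June 11

Result: 1933-06-11


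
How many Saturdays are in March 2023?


March 2023 has 31 days
Anchor: Jan 1, 2023. With p = 2023 - 1 = 2022: (p + p//4 - p//100 + p//400) mod 7 = (2022 + 505 - 20 + 5) mod 7 = 2512 mod 7 = 6 -> Sunday (Mon=0 ... Sun=6)
Days before March (Jan-Feb): 59; March 1 index = (6 + 59) mod 7 = 2 -> Wednesday
First Saturday is March 4
Saturdays: 4, 11, 18, 25

4 Saturdays


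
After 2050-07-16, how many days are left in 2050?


Day of year: 197 of 365
Remaining = 365 - 197

168 days


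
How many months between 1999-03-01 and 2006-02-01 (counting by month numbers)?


From March 1999 to February 2006
7 years * 12 = 84 months, minus 1 month = 83

83 months


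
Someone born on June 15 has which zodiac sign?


Date: June 15
Conventional tropical zodiac dates: Gemini from May 21 onward; Cancer starts June 21
June 15 falls within the Gemini range

Gemini


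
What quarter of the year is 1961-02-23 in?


Month: February (month 2)
Q1: Jan-Mar, Q2: Apr-Jun, Q3: Jul-Sep, Q4: Oct-Dec

Q1


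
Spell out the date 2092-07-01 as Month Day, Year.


ISO 2092-07-01 parses as year=2092, month=07, day=01
Month 7 -> July

July 1, 2092


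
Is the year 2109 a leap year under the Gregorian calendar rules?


Gregorian leap year rule: divisible by 4, but not by 100, unless also by 400.
2109 is not divisible by 4 -> not a leap year

No


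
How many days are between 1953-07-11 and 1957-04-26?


From 1953-07-11 to 1957-04-26
1953-07-11: days before July = 31 + 28 + 31 + 30 + 31 + 30 = 181 (1953 is not a leap year); day of year = 181 + 11 = 192
1957-04-26: days before April = 31 + 28 + 31 = 90 (1957 is not a leap year); day of year = 90 + 26 = 116
Rest of 1953: 365 - 192 = 173
Full years 1954 (365), 1955 (365), 1956 (366): 1096
Total = 173 + 1096 + 116 = 1385

1385 days


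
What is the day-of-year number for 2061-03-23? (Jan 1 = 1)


Date: March 23, 2061
Days in months 1 through 2: 59
Plus 23 days in March

Day of year: 82


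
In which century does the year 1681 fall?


Century = (year - 1) // 100 + 1
= (1681 - 1) // 100 + 1
= 1680 // 100 + 1
= 16 + 1

17th century


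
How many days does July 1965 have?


July 1965

31 days


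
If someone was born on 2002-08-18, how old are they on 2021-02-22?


Birth: 2002-08-18
Reference: 2021-02-22
Year difference: 2021 - 2002 = 19
Birthday not yet reached in 2021, subtract 1

18 years old


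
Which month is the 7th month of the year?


Month 7 of 12

July


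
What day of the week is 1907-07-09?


Date: July 9, 1907
Anchor: Jan 1, 1907. With p = 1907 - 1 = 1906: (p + p//4 - p//100 + p//400) mod 7 = (1906 + 476 - 19 + 4) mod 7 = 2367 mod 7 = 1 -> Tuesday (Mon=0 ... Sun=6)
Days before July (Jan-Jun): 181; offset = 181 + 9 - 1 = 189
Weekday index = (1 + 189) mod 7 = 1

Day of the week: Tuesday


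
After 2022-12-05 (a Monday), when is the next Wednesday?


Current: Monday
Target: Wednesday
Days ahead: 2

Next Wednesday: 2022-12-07


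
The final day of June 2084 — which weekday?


June 2084 has 30 days
Anchor: Jan 1, 2084. With p = 2084 - 1 = 2083: (p + p//4 - p//100 + p//400) mod 7 = (2083 + 520 - 20 + 5) mod 7 = 2588 mod 7 = 5 -> Saturday (Mon=0 ... Sun=6)
Days before June (Jan-May): 152; June 1 index = (5 + 152) mod 7 = 3 -> Thursday
Last day offset: 30 - 1 = 29 days
Weekday index = (3 + 29) mod 7 = 4

Friday, June 30


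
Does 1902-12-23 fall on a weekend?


Anchor: Jan 1, 1902. With p = 1902 - 1 = 1901: (p + p//4 - p//100 + p//400) mod 7 = (1901 + 475 - 19 + 4) mod 7 = 2361 mod 7 = 2 -> Wednesday (Mon=0 ... Sun=6)
Day of year: 357; offset = 356
Weekday index = (2 + 356) mod 7 = 1 -> Tuesday
Weekend days: Saturday, Sunday

No


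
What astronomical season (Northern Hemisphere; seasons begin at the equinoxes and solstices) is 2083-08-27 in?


Date: August 27
Astronomical Summer (approx.; exact equinox/solstice day varies by year): June 21 to September 21
August 27 falls within the Summer window

Summer


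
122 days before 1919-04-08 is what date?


Start: 1919-04-08, subtract 122 days
Back 8 days from April 8 reaches March 31, 1919 -> 114 left
March 1919 has 31 days -> back to February 28, 1919 -> 83 left
February 1919 has 28 days -> back to January 31, 1919 -> 55 left
January 1919 has 31 days -> back to December 31, 1918 -> 24 left
December 1918: 31 - 24 = 7 -> lands on December 7

Result: 1918-12-07


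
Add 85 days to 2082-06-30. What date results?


Start: 2082-06-30, add 85 days
June 30 is the last day of June 2082 -> 85 left
July 2082 has 31 days -> 54 left
August 2082 has 31 days -> 23 left
September 2082: 23 <= 30 -> lands on September 23

Result: 2082-09-23


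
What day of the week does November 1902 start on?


Target: November 1, 1902
Anchor: Jan 1, 1902. With p = 1902 - 1 = 1901: (p + p//4 - p//100 + p//400) mod 7 = (1901 + 475 - 19 + 4) mod 7 = 2361 mod 7 = 2 -> Wednesday (Mon=0 ... Sun=6)
Days before November (Jan-Oct): 304 days
Weekday index = (2 + 304) mod 7 = 5

Saturday


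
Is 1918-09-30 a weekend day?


Anchor: Jan 1, 1918. With p = 1918 - 1 = 1917: (p + p//4 - p//100 + p//400) mod 7 = (1917 + 479 - 19 + 4) mod 7 = 2381 mod 7 = 1 -> Tuesday (Mon=0 ... Sun=6)
Day of year: 273; offset = 272
Weekday index = (1 + 272) mod 7 = 0 -> Monday
Weekend days: Saturday, Sunday

No


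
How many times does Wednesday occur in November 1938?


November 1938 has 30 days
Anchor: Jan 1, 1938. With p = 1938 - 1 = 1937: (p + p//4 - p//100 + p//400) mod 7 = (1937 + 484 - 19 + 4) mod 7 = 2406 mod 7 = 5 -> Saturday (Mon=0 ... Sun=6)
Days before November (Jan-Oct): 304; November 1 index = (5 + 304) mod 7 = 1 -> Tuesday
First Wednesday is November 2
Wednesdays: 2, 9, 16, 23, 30

5 Wednesdays
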